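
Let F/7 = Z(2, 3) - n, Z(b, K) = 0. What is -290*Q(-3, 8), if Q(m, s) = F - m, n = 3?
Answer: 5220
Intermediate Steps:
F = -21 (F = 7*(0 - 1*3) = 7*(0 - 3) = 7*(-3) = -21)
Q(m, s) = -21 - m
-290*Q(-3, 8) = -290*(-21 - 1*(-3)) = -290*(-21 + 3) = -290*(-18) = 5220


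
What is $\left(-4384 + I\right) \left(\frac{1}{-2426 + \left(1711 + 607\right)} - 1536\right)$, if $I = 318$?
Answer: $\frac{337252337}{54} \approx 6.2454 \cdot 10^{6}$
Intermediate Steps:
$\left(-4384 + I\right) \left(\frac{1}{-2426 + \left(1711 + 607\right)} - 1536\right) = \left(-4384 + 318\right) \left(\frac{1}{-2426 + \left(1711 + 607\right)} - 1536\right) = - 4066 \left(\frac{1}{-2426 + 2318} - 1536\right) = - 4066 \left(\frac{1}{-108} - 1536\right) = - 4066 \left(- \frac{1}{108} - 1536\right) = \left(-4066\right) \left(- \frac{165889}{108}\right) = \frac{337252337}{54}$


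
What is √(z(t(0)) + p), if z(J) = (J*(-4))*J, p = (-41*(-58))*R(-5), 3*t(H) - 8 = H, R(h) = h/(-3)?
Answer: √35414/3 ≈ 62.729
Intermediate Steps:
R(h) = -h/3 (R(h) = h*(-⅓) = -h/3)
t(H) = 8/3 + H/3
p = 11890/3 (p = (-41*(-58))*(-⅓*(-5)) = 2378*(5/3) = 11890/3 ≈ 3963.3)
z(J) = -4*J² (z(J) = (-4*J)*J = -4*J²)
√(z(t(0)) + p) = √(-4*(8/3 + (⅓)*0)² + 11890/3) = √(-4*(8/3 + 0)² + 11890/3) = √(-4*(8/3)² + 11890/3) = √(-4*64/9 + 11890/3) = √(-256/9 + 11890/3) = √(35414/9) = √35414/3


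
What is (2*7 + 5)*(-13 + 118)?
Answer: 1995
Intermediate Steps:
(2*7 + 5)*(-13 + 118) = (14 + 5)*105 = 19*105 = 1995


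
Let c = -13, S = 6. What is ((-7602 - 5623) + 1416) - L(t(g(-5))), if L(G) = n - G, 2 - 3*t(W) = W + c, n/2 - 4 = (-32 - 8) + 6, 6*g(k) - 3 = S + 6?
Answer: -70469/6 ≈ -11745.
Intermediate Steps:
g(k) = 5/2 (g(k) = 1/2 + (6 + 6)/6 = 1/2 + (1/6)*12 = 1/2 + 2 = 5/2)
n = -60 (n = 8 + 2*((-32 - 8) + 6) = 8 + 2*(-40 + 6) = 8 + 2*(-34) = 8 - 68 = -60)
t(W) = 5 - W/3 (t(W) = 2/3 - (W - 13)/3 = 2/3 - (-13 + W)/3 = 2/3 + (13/3 - W/3) = 5 - W/3)
L(G) = -60 - G
((-7602 - 5623) + 1416) - L(t(g(-5))) = ((-7602 - 5623) + 1416) - (-60 - (5 - 1/3*5/2)) = (-13225 + 1416) - (-60 - (5 - 5/6)) = -11809 - (-60 - 1*25/6) = -11809 - (-60 - 25/6) = -11809 - 1*(-385/6) = -11809 + 385/6 = -70469/6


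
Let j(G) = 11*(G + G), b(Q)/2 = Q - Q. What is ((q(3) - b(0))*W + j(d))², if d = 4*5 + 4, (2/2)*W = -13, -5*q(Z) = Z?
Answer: 7177041/25 ≈ 2.8708e+5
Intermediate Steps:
q(Z) = -Z/5
b(Q) = 0 (b(Q) = 2*(Q - Q) = 2*0 = 0)
W = -13
d = 24 (d = 20 + 4 = 24)
j(G) = 22*G (j(G) = 11*(2*G) = 22*G)
((q(3) - b(0))*W + j(d))² = ((-⅕*3 - 1*0)*(-13) + 22*24)² = ((-⅗ + 0)*(-13) + 528)² = (-⅗*(-13) + 528)² = (39/5 + 528)² = (2679/5)² = 7177041/25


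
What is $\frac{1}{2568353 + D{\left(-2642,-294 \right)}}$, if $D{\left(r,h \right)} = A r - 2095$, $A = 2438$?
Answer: $- \frac{1}{3874938} \approx -2.5807 \cdot 10^{-7}$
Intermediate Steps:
$D{\left(r,h \right)} = -2095 + 2438 r$ ($D{\left(r,h \right)} = 2438 r - 2095 = -2095 + 2438 r$)
$\frac{1}{2568353 + D{\left(-2642,-294 \right)}} = \frac{1}{2568353 + \left(-2095 + 2438 \left(-2642\right)\right)} = \frac{1}{2568353 - 6443291} = \frac{1}{-3874938} = - \frac{1}{3874938}$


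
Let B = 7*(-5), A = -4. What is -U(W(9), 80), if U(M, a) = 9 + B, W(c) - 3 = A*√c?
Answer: 26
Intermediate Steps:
B = -35
W(c) = 3 - 4*√c
U(M, a) = -26 (U(M, a) = 9 - 35 = -26)
-U(W(9), 80) = -1*(-26) = 26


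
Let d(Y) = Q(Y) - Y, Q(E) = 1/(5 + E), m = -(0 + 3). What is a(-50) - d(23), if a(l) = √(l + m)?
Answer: 643/28 + I*√53 ≈ 22.964 + 7.2801*I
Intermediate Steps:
m = -3 (m = -1*3 = -3)
a(l) = √(-3 + l) (a(l) = √(l - 3) = √(-3 + l))
d(Y) = 1/(5 + Y) - Y
a(-50) - d(23) = √(-3 - 50) - (1 - 1*23*(5 + 23))/(5 + 23) = √(-53) - (1 - 1*23*28)/28 = I*√53 - (1 - 644)/28 = I*√53 - (-643)/28 = I*√53 - 1*(-643/28) = I*√53 + 643/28 = 643/28 + I*√53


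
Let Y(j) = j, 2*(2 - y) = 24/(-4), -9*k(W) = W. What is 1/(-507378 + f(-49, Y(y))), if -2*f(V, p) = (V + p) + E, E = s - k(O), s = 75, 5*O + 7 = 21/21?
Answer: -30/15221803 ≈ -1.9709e-6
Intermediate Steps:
O = -6/5 (O = -7/5 + (21/21)/5 = -7/5 + (21*(1/21))/5 = -7/5 + (⅕)*1 = -7/5 + ⅕ = -6/5 ≈ -1.2000)
k(W) = -W/9
y = 5 (y = 2 - 12/(-4) = 2 - 12*(-1)/4 = 2 - ½*(-6) = 2 + 3 = 5)
E = 1123/15 (E = 75 - (-1)*(-6)/(9*5) = 75 - 1*2/15 = 75 - 2/15 = 1123/15 ≈ 74.867)
f(V, p) = -1123/30 - V/2 - p/2 (f(V, p) = -((V + p) + 1123/15)/2 = -(1123/15 + V + p)/2 = -1123/30 - V/2 - p/2)
1/(-507378 + f(-49, Y(y))) = 1/(-507378 + (-1123/30 - ½*(-49) - ½*5)) = 1/(-507378 + (-1123/30 + 49/2 - 5/2)) = 1/(-507378 - 463/30) = 1/(-15221803/30) = -30/15221803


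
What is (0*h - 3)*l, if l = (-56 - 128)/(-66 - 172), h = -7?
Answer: -276/119 ≈ -2.3193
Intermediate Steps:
l = 92/119 (l = -184/(-238) = -184*(-1/238) = 92/119 ≈ 0.77311)
(0*h - 3)*l = (0*(-7) - 3)*(92/119) = (0 - 3)*(92/119) = -3*92/119 = -276/119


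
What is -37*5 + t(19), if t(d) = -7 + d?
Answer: -173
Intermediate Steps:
-37*5 + t(19) = -37*5 + (-7 + 19) = -185 + 12 = -173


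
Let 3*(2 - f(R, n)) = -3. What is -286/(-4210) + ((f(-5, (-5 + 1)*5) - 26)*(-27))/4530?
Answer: 130333/635710 ≈ 0.20502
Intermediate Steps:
f(R, n) = 3 (f(R, n) = 2 - 1/3*(-3) = 2 + 1 = 3)
-286/(-4210) + ((f(-5, (-5 + 1)*5) - 26)*(-27))/4530 = -286/(-4210) + ((3 - 26)*(-27))/4530 = -286*(-1/4210) - 23*(-27)*(1/4530) = 143/2105 + 621*(1/4530) = 143/2105 + 207/1510 = 130333/635710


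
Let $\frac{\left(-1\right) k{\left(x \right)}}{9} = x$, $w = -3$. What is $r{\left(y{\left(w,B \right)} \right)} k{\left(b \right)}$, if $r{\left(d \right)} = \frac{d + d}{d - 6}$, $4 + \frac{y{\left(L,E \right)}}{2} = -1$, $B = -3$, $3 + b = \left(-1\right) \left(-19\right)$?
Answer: $-180$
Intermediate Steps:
$b = 16$ ($b = -3 - -19 = -3 + 19 = 16$)
$y{\left(L,E \right)} = -10$ ($y{\left(L,E \right)} = -8 + 2 \left(-1\right) = -8 - 2 = -10$)
$k{\left(x \right)} = - 9 x$
$r{\left(d \right)} = \frac{2 d}{-6 + d}$
$r{\left(y{\left(w,B \right)} \right)} k{\left(b \right)} = 2 \left(-10\right) \frac{1}{-6 - 10} \left(\left(-9\right) 16\right) = 2 \left(-10\right) \frac{1}{-16} \left(-144\right) = 2 \left(-10\right) \left(- \frac{1}{16}\right) \left(-144\right) = \frac{5}{4} \left(-144\right) = -180$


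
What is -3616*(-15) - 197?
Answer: 54043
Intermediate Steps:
-3616*(-15) - 197 = -226*(-240) - 197 = 54240 - 197 = 54043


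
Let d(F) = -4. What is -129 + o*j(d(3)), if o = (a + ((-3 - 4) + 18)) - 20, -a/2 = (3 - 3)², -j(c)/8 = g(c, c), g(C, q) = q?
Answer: -417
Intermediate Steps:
j(c) = -8*c
a = 0 (a = -2*(3 - 3)² = -2*0² = -2*0 = 0)
o = -9 (o = (0 + ((-3 - 4) + 18)) - 20 = (0 + (-7 + 18)) - 20 = (0 + 11) - 20 = 11 - 20 = -9)
-129 + o*j(d(3)) = -129 - (-72)*(-4) = -129 - 9*32 = -129 - 288 = -417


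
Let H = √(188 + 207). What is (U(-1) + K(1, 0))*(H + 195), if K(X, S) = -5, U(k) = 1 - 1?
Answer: -975 - 5*√395 ≈ -1074.4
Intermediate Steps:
H = √395 ≈ 19.875
U(k) = 0
(U(-1) + K(1, 0))*(H + 195) = (0 - 5)*(√395 + 195) = -5*(195 + √395) = -975 - 5*√395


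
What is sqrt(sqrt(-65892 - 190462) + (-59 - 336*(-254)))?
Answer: sqrt(85285 + I*sqrt(256354)) ≈ 292.04 + 0.8669*I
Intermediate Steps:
sqrt(sqrt(-65892 - 190462) + (-59 - 336*(-254))) = sqrt(sqrt(-256354) + (-59 + 85344)) = sqrt(I*sqrt(256354) + 85285) = sqrt(85285 + I*sqrt(256354))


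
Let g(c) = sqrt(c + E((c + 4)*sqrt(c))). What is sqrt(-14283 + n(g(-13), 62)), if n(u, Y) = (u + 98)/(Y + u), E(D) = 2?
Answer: sqrt(2)*sqrt((-442724 - 7141*I*sqrt(11))/(62 + I*sqrt(11))) ≈ 0.00012959 - 119.5*I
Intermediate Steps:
g(c) = sqrt(2 + c) (g(c) = sqrt(c + 2) = sqrt(2 + c))
n(u, Y) = (98 + u)/(Y + u)
sqrt(-14283 + n(g(-13), 62)) = sqrt(-14283 + (98 + sqrt(2 - 13))/(62 + sqrt(2 - 13))) = sqrt(-14283 + (98 + sqrt(-11))/(62 + sqrt(-11))) = sqrt(-14283 + (98 + I*sqrt(11))/(62 + I*sqrt(11)))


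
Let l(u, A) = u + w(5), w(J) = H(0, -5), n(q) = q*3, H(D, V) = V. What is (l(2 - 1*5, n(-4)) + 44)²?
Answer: 1296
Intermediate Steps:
n(q) = 3*q
w(J) = -5
l(u, A) = -5 + u (l(u, A) = u - 5 = -5 + u)
(l(2 - 1*5, n(-4)) + 44)² = ((-5 + (2 - 1*5)) + 44)² = ((-5 + (2 - 5)) + 44)² = ((-5 - 3) + 44)² = (-8 + 44)² = 36² = 1296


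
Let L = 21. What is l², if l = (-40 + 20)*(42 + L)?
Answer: 1587600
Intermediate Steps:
l = -1260 (l = (-40 + 20)*(42 + 21) = -20*63 = -1260)
l² = (-1260)² = 1587600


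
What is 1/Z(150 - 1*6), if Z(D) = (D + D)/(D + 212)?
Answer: 89/72 ≈ 1.2361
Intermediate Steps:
Z(D) = 2*D/(212 + D) (Z(D) = (2*D)/(212 + D) = 2*D/(212 + D))
1/Z(150 - 1*6) = 1/(2*(150 - 1*6)/(212 + (150 - 1*6))) = 1/(2*(150 - 6)/(212 + (150 - 6))) = 1/(2*144/(212 + 144)) = 1/(2*144/356) = 1/(2*144*(1/356)) = 1/(72/89) = 89/72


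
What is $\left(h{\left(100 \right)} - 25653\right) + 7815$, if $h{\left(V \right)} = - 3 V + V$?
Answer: $-18038$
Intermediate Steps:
$h{\left(V \right)} = - 2 V$
$\left(h{\left(100 \right)} - 25653\right) + 7815 = \left(\left(-2\right) 100 - 25653\right) + 7815 = \left(-200 - 25653\right) + 7815 = -25853 + 7815 = -18038$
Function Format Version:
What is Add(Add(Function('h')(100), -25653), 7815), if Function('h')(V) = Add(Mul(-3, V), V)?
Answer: -18038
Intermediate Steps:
Function('h')(V) = Mul(-2, V)
Add(Add(Function('h')(100), -25653), 7815) = Add(Add(Mul(-2, 100), -25653), 7815) = Add(Add(-200, -25653), 7815) = Add(-25853, 7815) = -18038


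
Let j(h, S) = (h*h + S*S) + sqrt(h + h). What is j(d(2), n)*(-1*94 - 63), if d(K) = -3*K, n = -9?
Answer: -18369 - 314*I*sqrt(3) ≈ -18369.0 - 543.86*I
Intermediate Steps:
j(h, S) = S**2 + h**2 + sqrt(2)*sqrt(h) (j(h, S) = (h**2 + S**2) + sqrt(2*h) = (S**2 + h**2) + sqrt(2)*sqrt(h) = S**2 + h**2 + sqrt(2)*sqrt(h))
j(d(2), n)*(-1*94 - 63) = ((-9)**2 + (-3*2)**2 + sqrt(2)*sqrt(-3*2))*(-1*94 - 63) = (81 + (-6)**2 + sqrt(2)*sqrt(-6))*(-94 - 63) = (81 + 36 + sqrt(2)*(I*sqrt(6)))*(-157) = (81 + 36 + 2*I*sqrt(3))*(-157) = (117 + 2*I*sqrt(3))*(-157) = -18369 - 314*I*sqrt(3)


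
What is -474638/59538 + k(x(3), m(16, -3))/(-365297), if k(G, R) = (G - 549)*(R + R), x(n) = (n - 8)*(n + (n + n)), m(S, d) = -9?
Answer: -87010208891/10874526393 ≈ -8.0013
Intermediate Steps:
x(n) = 3*n*(-8 + n) (x(n) = (-8 + n)*(n + 2*n) = (-8 + n)*(3*n) = 3*n*(-8 + n))
k(G, R) = 2*R*(-549 + G) (k(G, R) = (-549 + G)*(2*R) = 2*R*(-549 + G))
-474638/59538 + k(x(3), m(16, -3))/(-365297) = -474638/59538 + (2*(-9)*(-549 + 3*3*(-8 + 3)))/(-365297) = -474638*1/59538 + (2*(-9)*(-549 + 3*3*(-5)))*(-1/365297) = -237319/29769 + (2*(-9)*(-549 - 45))*(-1/365297) = -237319/29769 + (2*(-9)*(-594))*(-1/365297) = -237319/29769 + 10692*(-1/365297) = -237319/29769 - 10692/365297 = -87010208891/10874526393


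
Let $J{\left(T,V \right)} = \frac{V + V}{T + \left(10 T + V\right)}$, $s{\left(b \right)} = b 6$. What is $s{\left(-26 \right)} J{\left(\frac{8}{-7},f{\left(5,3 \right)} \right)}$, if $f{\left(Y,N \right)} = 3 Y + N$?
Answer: $- \frac{19656}{19} \approx -1034.5$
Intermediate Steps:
$f{\left(Y,N \right)} = N + 3 Y$
$s{\left(b \right)} = 6 b$
$J{\left(T,V \right)} = \frac{2 V}{V + 11 T}$ ($J{\left(T,V \right)} = \frac{2 V}{T + \left(V + 10 T\right)} = \frac{2 V}{V + 11 T}$)
$s{\left(-26 \right)} J{\left(\frac{8}{-7},f{\left(5,3 \right)} \right)} = 6 \left(-26\right) \frac{2 \left(3 + 3 \cdot 5\right)}{\left(3 + 3 \cdot 5\right) + 11 \frac{8}{-7}} = - 156 \frac{2 \left(3 + 15\right)}{\left(3 + 15\right) + 11 \cdot 8 \left(- \frac{1}{7}\right)} = - 156 \cdot 2 \cdot 18 \frac{1}{18 + 11 \left(- \frac{8}{7}\right)} = - 156 \cdot 2 \cdot 18 \frac{1}{18 - \frac{88}{7}} = - 156 \cdot 2 \cdot 18 \frac{1}{\frac{38}{7}} = - 156 \cdot 2 \cdot 18 \cdot \frac{7}{38} = \left(-156\right) \frac{126}{19} = - \frac{19656}{19}$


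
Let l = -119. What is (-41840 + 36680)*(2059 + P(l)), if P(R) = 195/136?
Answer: -180741255/17 ≈ -1.0632e+7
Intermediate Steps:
P(R) = 195/136 (P(R) = 195*(1/136) = 195/136)
(-41840 + 36680)*(2059 + P(l)) = (-41840 + 36680)*(2059 + 195/136) = -5160*280219/136 = -180741255/17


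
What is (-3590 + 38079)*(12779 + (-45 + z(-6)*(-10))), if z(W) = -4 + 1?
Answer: 440217596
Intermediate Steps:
z(W) = -3
(-3590 + 38079)*(12779 + (-45 + z(-6)*(-10))) = (-3590 + 38079)*(12779 + (-45 - 3*(-10))) = 34489*(12779 + (-45 + 30)) = 34489*(12779 - 15) = 34489*12764 = 440217596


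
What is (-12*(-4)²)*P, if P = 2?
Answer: -384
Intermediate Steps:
(-12*(-4)²)*P = -12*(-4)²*2 = -12*16*2 = -192*2 = -384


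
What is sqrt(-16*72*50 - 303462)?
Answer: 3*I*sqrt(40118) ≈ 600.88*I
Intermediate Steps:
sqrt(-16*72*50 - 303462) = sqrt(-1152*50 - 303462) = sqrt(-57600 - 303462) = sqrt(-361062) = 3*I*sqrt(40118)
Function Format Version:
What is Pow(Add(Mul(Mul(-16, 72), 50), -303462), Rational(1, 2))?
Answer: Mul(3, I, Pow(40118, Rational(1, 2))) ≈ Mul(600.88, I)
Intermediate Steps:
Pow(Add(Mul(Mul(-16, 72), 50), -303462), Rational(1, 2)) = Pow(Add(Mul(-1152, 50), -303462), Rational(1, 2)) = Pow(Add(-57600, -303462), Rational(1, 2)) = Pow(-361062, Rational(1, 2)) = Mul(3, I, Pow(40118, Rational(1, 2)))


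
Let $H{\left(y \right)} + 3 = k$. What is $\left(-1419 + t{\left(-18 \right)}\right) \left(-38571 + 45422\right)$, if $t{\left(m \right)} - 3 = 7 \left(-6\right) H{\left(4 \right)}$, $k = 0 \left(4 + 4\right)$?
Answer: $-8837790$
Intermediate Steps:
$k = 0$ ($k = 0 \cdot 8 = 0$)
$H{\left(y \right)} = -3$ ($H{\left(y \right)} = -3 + 0 = -3$)
$t{\left(m \right)} = 129$ ($t{\left(m \right)} = 3 + 7 \left(-6\right) \left(-3\right) = 3 - -126 = 3 + 126 = 129$)
$\left(-1419 + t{\left(-18 \right)}\right) \left(-38571 + 45422\right) = \left(-1419 + 129\right) \left(-38571 + 45422\right) = \left(-1290\right) 6851 = -8837790$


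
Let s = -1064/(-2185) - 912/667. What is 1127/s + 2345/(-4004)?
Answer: -537717825/419848 ≈ -1280.7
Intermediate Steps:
s = -2936/3335 (s = -1064*(-1/2185) - 912*1/667 = 56/115 - 912/667 = -2936/3335 ≈ -0.88036)
1127/s + 2345/(-4004) = 1127/(-2936/3335) + 2345/(-4004) = 1127*(-3335/2936) + 2345*(-1/4004) = -3758545/2936 - 335/572 = -537717825/419848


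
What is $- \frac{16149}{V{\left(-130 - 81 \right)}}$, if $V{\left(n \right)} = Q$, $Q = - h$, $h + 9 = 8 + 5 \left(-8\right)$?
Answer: $- \frac{16149}{41} \approx -393.88$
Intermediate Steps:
$h = -41$ ($h = -9 + \left(8 + 5 \left(-8\right)\right) = -9 + \left(8 - 40\right) = -9 - 32 = -41$)
$Q = 41$ ($Q = \left(-1\right) \left(-41\right) = 41$)
$V{\left(n \right)} = 41$
$- \frac{16149}{V{\left(-130 - 81 \right)}} = - \frac{16149}{41}$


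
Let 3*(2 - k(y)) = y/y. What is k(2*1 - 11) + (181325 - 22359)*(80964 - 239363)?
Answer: -75540166297/3 ≈ -2.5180e+10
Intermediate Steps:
k(y) = 5/3 (k(y) = 2 - y/(3*y) = 2 - ⅓*1 = 2 - ⅓ = 5/3)
k(2*1 - 11) + (181325 - 22359)*(80964 - 239363) = 5/3 + (181325 - 22359)*(80964 - 239363) = 5/3 + 158966*(-158399) = 5/3 - 25180055434 = -75540166297/3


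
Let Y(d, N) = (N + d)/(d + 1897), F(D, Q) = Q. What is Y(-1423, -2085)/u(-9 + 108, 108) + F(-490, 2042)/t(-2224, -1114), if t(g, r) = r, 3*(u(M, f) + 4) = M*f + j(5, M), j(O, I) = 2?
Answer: -431288208/235020023 ≈ -1.8351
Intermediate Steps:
Y(d, N) = (N + d)/(1897 + d)
u(M, f) = -10/3 + M*f/3 (u(M, f) = -4 + (M*f + 2)/3 = -4 + (2 + M*f)/3 = -4 + (2/3 + M*f/3) = -10/3 + M*f/3)
Y(-1423, -2085)/u(-9 + 108, 108) + F(-490, 2042)/t(-2224, -1114) = ((-2085 - 1423)/(1897 - 1423))/(-10/3 + (1/3)*(-9 + 108)*108) + 2042/(-1114) = (-3508/474)/(-10/3 + (1/3)*99*108) + 2042*(-1/1114) = ((1/474)*(-3508))/(-10/3 + 3564) - 1021/557 = -1754/(237*10682/3) - 1021/557 = -1754/237*3/10682 - 1021/557 = -877/421939 - 1021/557 = -431288208/235020023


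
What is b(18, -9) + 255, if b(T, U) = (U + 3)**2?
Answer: 291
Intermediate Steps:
b(T, U) = (3 + U)**2
b(18, -9) + 255 = (3 - 9)**2 + 255 = (-6)**2 + 255 = 36 + 255 = 291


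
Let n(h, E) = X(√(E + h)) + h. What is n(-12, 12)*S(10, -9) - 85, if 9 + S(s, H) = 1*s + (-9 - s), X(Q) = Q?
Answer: 131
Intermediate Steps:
n(h, E) = h + √(E + h) (n(h, E) = √(E + h) + h = h + √(E + h))
S(s, H) = -18 (S(s, H) = -9 + (1*s + (-9 - s)) = -9 + (s + (-9 - s)) = -9 - 9 = -18)
n(-12, 12)*S(10, -9) - 85 = (-12 + √(12 - 12))*(-18) - 85 = (-12 + √0)*(-18) - 85 = (-12 + 0)*(-18) - 85 = -12*(-18) - 85 = 216 - 85 = 131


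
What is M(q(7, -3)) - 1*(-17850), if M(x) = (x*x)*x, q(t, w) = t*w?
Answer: 8589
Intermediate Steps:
M(x) = x³ (M(x) = x²*x = x³)
M(q(7, -3)) - 1*(-17850) = (7*(-3))³ - 1*(-17850) = (-21)³ + 17850 = -9261 + 17850 = 8589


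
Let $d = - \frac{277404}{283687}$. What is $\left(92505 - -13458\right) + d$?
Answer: $\frac{30060048177}{283687} \approx 1.0596 \cdot 10^{5}$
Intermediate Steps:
$d = - \frac{277404}{283687}$ ($d = \left(-277404\right) \frac{1}{283687} = - \frac{277404}{283687} \approx -0.97785$)
$\left(92505 - -13458\right) + d = \left(92505 - -13458\right) - \frac{277404}{283687} = \left(92505 + 13458\right) - \frac{277404}{283687} = 105963 - \frac{277404}{283687} = \frac{30060048177}{283687}$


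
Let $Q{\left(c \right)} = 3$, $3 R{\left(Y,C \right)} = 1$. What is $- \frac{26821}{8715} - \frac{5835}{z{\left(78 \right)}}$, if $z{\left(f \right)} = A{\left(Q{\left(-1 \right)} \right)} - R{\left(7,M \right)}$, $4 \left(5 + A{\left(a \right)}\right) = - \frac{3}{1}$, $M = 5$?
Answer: $\frac{608266367}{636195} \approx 956.1$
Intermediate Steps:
$R{\left(Y,C \right)} = \frac{1}{3}$ ($R{\left(Y,C \right)} = \frac{1}{3} \cdot 1 = \frac{1}{3}$)
$A{\left(a \right)} = - \frac{23}{4}$ ($A{\left(a \right)} = -5 + \frac{\left(-3\right) 1^{-1}}{4} = -5 + \frac{\left(-3\right) 1}{4} = -5 + \frac{1}{4} \left(-3\right) = -5 - \frac{3}{4} = - \frac{23}{4}$)
$z{\left(f \right)} = - \frac{73}{12}$ ($z{\left(f \right)} = - \frac{23}{4} - \frac{1}{3} = - \frac{73}{12}$)
$- \frac{26821}{8715} - \frac{5835}{z{\left(78 \right)}} = - \frac{26821}{8715} - \frac{5835}{- \frac{73}{12}} = \left(-26821\right) \frac{1}{8715} - - \frac{70020}{73} = - \frac{26821}{8715} + \frac{70020}{73} = \frac{608266367}{636195}$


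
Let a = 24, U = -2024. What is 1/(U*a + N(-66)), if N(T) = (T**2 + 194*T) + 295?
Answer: -1/56729 ≈ -1.7628e-5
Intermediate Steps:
N(T) = 295 + T**2 + 194*T
1/(U*a + N(-66)) = 1/(-2024*24 + (295 + (-66)**2 + 194*(-66))) = 1/(-48576 + (295 + 4356 - 12804)) = 1/(-48576 - 8153) = 1/(-56729) = -1/56729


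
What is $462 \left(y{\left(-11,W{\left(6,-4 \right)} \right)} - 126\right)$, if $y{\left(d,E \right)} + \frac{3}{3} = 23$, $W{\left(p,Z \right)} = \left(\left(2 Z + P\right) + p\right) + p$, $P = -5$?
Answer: $-48048$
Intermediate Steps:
$W{\left(p,Z \right)} = -5 + 2 Z + 2 p$ ($W{\left(p,Z \right)} = \left(\left(2 Z - 5\right) + p\right) + p = \left(\left(-5 + 2 Z\right) + p\right) + p = \left(-5 + p + 2 Z\right) + p = -5 + 2 Z + 2 p$)
$y{\left(d,E \right)} = 22$ ($y{\left(d,E \right)} = -1 + 23 = 22$)
$462 \left(y{\left(-11,W{\left(6,-4 \right)} \right)} - 126\right) = 462 \left(22 - 126\right) = 462 \left(-104\right) = -48048$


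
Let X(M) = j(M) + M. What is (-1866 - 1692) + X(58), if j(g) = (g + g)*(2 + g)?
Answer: 3460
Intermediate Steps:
j(g) = 2*g*(2 + g) (j(g) = (2*g)*(2 + g) = 2*g*(2 + g))
X(M) = M + 2*M*(2 + M) (X(M) = 2*M*(2 + M) + M = M + 2*M*(2 + M))
(-1866 - 1692) + X(58) = (-1866 - 1692) + 58*(5 + 2*58) = -3558 + 58*(5 + 116) = -3558 + 58*121 = -3558 + 7018 = 3460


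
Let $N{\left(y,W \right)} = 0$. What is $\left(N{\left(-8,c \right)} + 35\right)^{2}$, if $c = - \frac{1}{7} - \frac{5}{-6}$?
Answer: $1225$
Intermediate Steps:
$c = \frac{29}{42}$ ($c = \left(-1\right) \frac{1}{7} - - \frac{5}{6} = - \frac{1}{7} + \frac{5}{6} = \frac{29}{42} \approx 0.69048$)
$\left(N{\left(-8,c \right)} + 35\right)^{2} = \left(0 + 35\right)^{2} = 35^{2} = 1225$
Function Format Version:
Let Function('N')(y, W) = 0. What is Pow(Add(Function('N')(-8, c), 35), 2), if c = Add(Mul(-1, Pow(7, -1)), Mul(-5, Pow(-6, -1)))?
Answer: 1225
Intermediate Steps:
c = Rational(29, 42) (c = Add(Mul(-1, Rational(1, 7)), Mul(-5, Rational(-1, 6))) = Add(Rational(-1, 7), Rational(5, 6)) = Rational(29, 42) ≈ 0.69048)
Pow(Add(Function('N')(-8, c), 35), 2) = Pow(Add(0, 35), 2) = Pow(35, 2) = 1225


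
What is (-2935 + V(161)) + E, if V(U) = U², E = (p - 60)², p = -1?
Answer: 26707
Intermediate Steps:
E = 3721 (E = (-1 - 60)² = (-61)² = 3721)
(-2935 + V(161)) + E = (-2935 + 161²) + 3721 = (-2935 + 25921) + 3721 = 22986 + 3721 = 26707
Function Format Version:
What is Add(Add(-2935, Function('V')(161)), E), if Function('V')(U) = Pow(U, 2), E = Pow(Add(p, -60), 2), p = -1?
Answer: 26707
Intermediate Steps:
E = 3721 (E = Pow(Add(-1, -60), 2) = Pow(-61, 2) = 3721)
Add(Add(-2935, Function('V')(161)), E) = Add(Add(-2935, Pow(161, 2)), 3721) = Add(Add(-2935, 25921), 3721) = Add(22986, 3721) = 26707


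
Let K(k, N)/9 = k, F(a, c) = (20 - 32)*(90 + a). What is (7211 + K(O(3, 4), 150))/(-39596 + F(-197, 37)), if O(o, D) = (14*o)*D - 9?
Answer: -4321/19156 ≈ -0.22557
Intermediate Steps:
O(o, D) = -9 + 14*D*o (O(o, D) = 14*D*o - 9 = -9 + 14*D*o)
F(a, c) = -1080 - 12*a (F(a, c) = -12*(90 + a) = -1080 - 12*a)
K(k, N) = 9*k
(7211 + K(O(3, 4), 150))/(-39596 + F(-197, 37)) = (7211 + 9*(-9 + 14*4*3))/(-39596 + (-1080 - 12*(-197))) = (7211 + 9*(-9 + 168))/(-39596 + (-1080 + 2364)) = (7211 + 9*159)/(-39596 + 1284) = (7211 + 1431)/(-38312) = 8642*(-1/38312) = -4321/19156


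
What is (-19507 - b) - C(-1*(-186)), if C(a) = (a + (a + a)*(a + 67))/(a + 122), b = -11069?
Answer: -1346603/154 ≈ -8744.2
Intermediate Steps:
C(a) = (a + 2*a*(67 + a))/(122 + a) (C(a) = (a + (2*a)*(67 + a))/(122 + a) = (a + 2*a*(67 + a))/(122 + a))
(-19507 - b) - C(-1*(-186)) = (-19507 - 1*(-11069)) - (-1*(-186))*(135 + 2*(-1*(-186)))/(122 - 1*(-186)) = (-19507 + 11069) - 186*(135 + 2*186)/(122 + 186) = -8438 - 186*(135 + 372)/308 = -8438 - 186*507/308 = -8438 - 1*47151/154 = -8438 - 47151/154 = -1346603/154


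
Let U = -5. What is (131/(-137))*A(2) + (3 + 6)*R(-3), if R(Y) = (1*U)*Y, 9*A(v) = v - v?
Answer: 135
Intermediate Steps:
A(v) = 0 (A(v) = (v - v)/9 = (⅑)*0 = 0)
R(Y) = -5*Y (R(Y) = (1*(-5))*Y = -5*Y)
(131/(-137))*A(2) + (3 + 6)*R(-3) = (131/(-137))*0 + (3 + 6)*(-5*(-3)) = (131*(-1/137))*0 + 9*15 = -131/137*0 + 135 = 0 + 135 = 135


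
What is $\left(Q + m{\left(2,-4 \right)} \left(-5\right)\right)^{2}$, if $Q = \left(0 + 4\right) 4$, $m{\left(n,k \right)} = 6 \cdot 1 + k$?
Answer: $36$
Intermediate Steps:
$m{\left(n,k \right)} = 6 + k$
$Q = 16$ ($Q = 4 \cdot 4 = 16$)
$\left(Q + m{\left(2,-4 \right)} \left(-5\right)\right)^{2} = \left(16 + \left(6 - 4\right) \left(-5\right)\right)^{2} = \left(16 + 2 \left(-5\right)\right)^{2} = \left(16 - 10\right)^{2} = 6^{2} = 36$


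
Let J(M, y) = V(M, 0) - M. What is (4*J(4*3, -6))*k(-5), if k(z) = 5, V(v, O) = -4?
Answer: -320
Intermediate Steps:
J(M, y) = -4 - M
(4*J(4*3, -6))*k(-5) = (4*(-4 - 4*3))*5 = (4*(-4 - 1*12))*5 = (4*(-4 - 12))*5 = (4*(-16))*5 = -64*5 = -320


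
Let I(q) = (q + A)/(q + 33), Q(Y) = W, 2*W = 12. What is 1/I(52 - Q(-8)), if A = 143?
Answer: 79/189 ≈ 0.41799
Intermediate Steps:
W = 6 (W = (½)*12 = 6)
Q(Y) = 6
I(q) = (143 + q)/(33 + q) (I(q) = (q + 143)/(q + 33) = (143 + q)/(33 + q))
1/I(52 - Q(-8)) = 1/((143 + (52 - 1*6))/(33 + (52 - 1*6))) = 1/((143 + (52 - 6))/(33 + (52 - 6))) = 1/((143 + 46)/(33 + 46)) = 1/(189/79) = 79/189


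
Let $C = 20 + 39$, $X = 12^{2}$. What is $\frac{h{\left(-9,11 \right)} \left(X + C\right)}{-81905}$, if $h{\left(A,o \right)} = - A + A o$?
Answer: $\frac{3654}{16381} \approx 0.22306$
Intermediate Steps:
$X = 144$
$C = 59$
$\frac{h{\left(-9,11 \right)} \left(X + C\right)}{-81905} = \frac{- 9 \left(-1 + 11\right) \left(144 + 59\right)}{-81905} = \left(-9\right) 10 \cdot 203 \left(- \frac{1}{81905}\right) = \left(-90\right) 203 \left(- \frac{1}{81905}\right) = \left(-18270\right) \left(- \frac{1}{81905}\right) = \frac{3654}{16381}$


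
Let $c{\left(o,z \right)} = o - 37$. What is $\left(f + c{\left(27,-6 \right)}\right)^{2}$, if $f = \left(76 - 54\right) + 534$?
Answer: $298116$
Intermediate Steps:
$f = 556$ ($f = 22 + 534 = 556$)
$c{\left(o,z \right)} = -37 + o$
$\left(f + c{\left(27,-6 \right)}\right)^{2} = \left(556 + \left(-37 + 27\right)\right)^{2} = \left(556 - 10\right)^{2} = 546^{2} = 298116$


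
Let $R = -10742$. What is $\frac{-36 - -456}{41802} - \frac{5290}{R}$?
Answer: $\frac{18803685}{37419757} \approx 0.50251$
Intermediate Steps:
$\frac{-36 - -456}{41802} - \frac{5290}{R} = \frac{-36 - -456}{41802} - \frac{5290}{-10742} = \left(-36 + 456\right) \frac{1}{41802} - - \frac{2645}{5371} = 420 \cdot \frac{1}{41802} + \frac{2645}{5371} = \frac{70}{6967} + \frac{2645}{5371} = \frac{18803685}{37419757}$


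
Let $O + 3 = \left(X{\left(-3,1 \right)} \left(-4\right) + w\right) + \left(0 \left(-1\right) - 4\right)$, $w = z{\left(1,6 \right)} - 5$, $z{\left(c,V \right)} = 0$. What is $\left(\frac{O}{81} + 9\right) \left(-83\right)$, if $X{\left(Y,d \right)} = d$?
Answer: $- \frac{59179}{81} \approx -730.6$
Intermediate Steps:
$w = -5$ ($w = 0 - 5 = -5$)
$O = -16$ ($O = -3 + \left(\left(1 \left(-4\right) - 5\right) + \left(0 \left(-1\right) - 4\right)\right) = -3 + \left(\left(-4 - 5\right) + \left(0 - 4\right)\right) = -3 - 13 = -16$)
$\left(\frac{O}{81} + 9\right) \left(-83\right) = \left(- \frac{16}{81} + 9\right) \left(-83\right) = \frac{713}{81} \left(-83\right) = - \frac{59179}{81}$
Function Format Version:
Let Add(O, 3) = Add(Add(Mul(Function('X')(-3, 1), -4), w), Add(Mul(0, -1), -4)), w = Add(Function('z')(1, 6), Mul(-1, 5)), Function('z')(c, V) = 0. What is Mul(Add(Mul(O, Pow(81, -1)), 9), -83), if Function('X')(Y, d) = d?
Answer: Rational(-59179, 81) ≈ -730.60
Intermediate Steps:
w = -5 (w = Add(0, Mul(-1, 5)) = Add(0, -5) = -5)
O = -16 (O = Add(-3, Add(Add(Mul(1, -4), -5), Add(Mul(0, -1), -4))) = Add(-3, Add(Add(-4, -5), Add(0, -4))) = Add(-3, Add(-9, -4)) = Add(-3, -13) = -16)
Mul(Add(Mul(O, Pow(81, -1)), 9), -83) = Mul(Add(Mul(-16, Pow(81, -1)), 9), -83) = Mul(Add(Mul(-16, Rational(1, 81)), 9), -83) = Mul(Add(Rational(-16, 81), 9), -83) = Mul(Rational(713, 81), -83) = Rational(-59179, 81)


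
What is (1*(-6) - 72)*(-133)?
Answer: 10374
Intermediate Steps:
(1*(-6) - 72)*(-133) = (-6 - 72)*(-133) = -78*(-133) = 10374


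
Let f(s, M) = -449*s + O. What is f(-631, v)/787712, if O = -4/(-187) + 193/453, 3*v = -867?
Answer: 1500017107/4170491952 ≈ 0.35967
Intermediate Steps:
v = -289 (v = (1/3)*(-867) = -289)
O = 37903/84711 (O = -4*(-1/187) + 193*(1/453) = 4/187 + 193/453 = 37903/84711 ≈ 0.44744)
f(s, M) = 37903/84711 - 449*s (f(s, M) = -449*s + 37903/84711 = 37903/84711 - 449*s)
f(-631, v)/787712 = (37903/84711 - 449*(-631))/787712 = (37903/84711 + 283319)*(1/787712) = (24000273712/84711)*(1/787712) = 1500017107/4170491952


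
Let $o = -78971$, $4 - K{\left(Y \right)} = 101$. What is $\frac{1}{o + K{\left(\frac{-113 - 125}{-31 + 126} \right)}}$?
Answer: $- \frac{1}{79068} \approx -1.2647 \cdot 10^{-5}$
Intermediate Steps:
$K{\left(Y \right)} = -97$ ($K{\left(Y \right)} = 4 - 101 = -97$)
$\frac{1}{o + K{\left(\frac{-113 - 125}{-31 + 126} \right)}} = \frac{1}{-78971 - 97} = \frac{1}{-79068} = - \frac{1}{79068}$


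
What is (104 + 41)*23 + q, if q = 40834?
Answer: 44169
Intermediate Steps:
(104 + 41)*23 + q = (104 + 41)*23 + 40834 = 145*23 + 40834 = 3335 + 40834 = 44169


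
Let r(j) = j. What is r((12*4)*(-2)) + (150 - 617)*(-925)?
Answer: 431879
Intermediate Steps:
r((12*4)*(-2)) + (150 - 617)*(-925) = (12*4)*(-2) + (150 - 617)*(-925) = 48*(-2) - 467*(-925) = -96 + 431975 = 431879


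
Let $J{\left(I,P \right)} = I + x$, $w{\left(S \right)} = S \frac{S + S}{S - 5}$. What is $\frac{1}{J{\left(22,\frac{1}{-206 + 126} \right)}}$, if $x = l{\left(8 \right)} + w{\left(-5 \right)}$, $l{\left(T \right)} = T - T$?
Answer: $\frac{1}{17} \approx 0.058824$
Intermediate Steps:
$l{\left(T \right)} = 0$
$w{\left(S \right)} = \frac{2 S^{2}}{-5 + S}$ ($w{\left(S \right)} = S \frac{2 S}{-5 + S} = \frac{2 S^{2}}{-5 + S}$)
$x = -5$ ($x = 0 + \frac{2 \left(-5\right)^{2}}{-5 - 5} = 0 + 2 \cdot 25 \frac{1}{-10} = 0 + 2 \cdot 25 \left(- \frac{1}{10}\right) = 0 - 5 = -5$)
$J{\left(I,P \right)} = -5 + I$ ($J{\left(I,P \right)} = I - 5 = -5 + I$)
$\frac{1}{J{\left(22,\frac{1}{-206 + 126} \right)}} = \frac{1}{-5 + 22} = \frac{1}{17}$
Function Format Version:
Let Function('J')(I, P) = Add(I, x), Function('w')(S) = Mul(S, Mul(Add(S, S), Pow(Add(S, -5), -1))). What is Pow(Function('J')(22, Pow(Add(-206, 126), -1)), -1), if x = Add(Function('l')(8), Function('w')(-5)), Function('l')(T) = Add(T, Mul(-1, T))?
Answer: Rational(1, 17) ≈ 0.058824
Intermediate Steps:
Function('l')(T) = 0
Function('w')(S) = Mul(2, Pow(S, 2), Pow(Add(-5, S), -1)) (Function('w')(S) = Mul(S, Mul(Mul(2, S), Pow(Add(-5, S), -1))) = Mul(S, Mul(2, S, Pow(Add(-5, S), -1))) = Mul(2, Pow(S, 2), Pow(Add(-5, S), -1)))
x = -5 (x = Add(0, Mul(2, Pow(-5, 2), Pow(Add(-5, -5), -1))) = Add(0, Mul(2, 25, Pow(-10, -1))) = Add(0, Mul(2, 25, Rational(-1, 10))) = Add(0, -5) = -5)
Function('J')(I, P) = Add(-5, I) (Function('J')(I, P) = Add(I, -5) = Add(-5, I))
Pow(Function('J')(22, Pow(Add(-206, 126), -1)), -1) = Pow(Add(-5, 22), -1) = Pow(17, -1) = Rational(1, 17)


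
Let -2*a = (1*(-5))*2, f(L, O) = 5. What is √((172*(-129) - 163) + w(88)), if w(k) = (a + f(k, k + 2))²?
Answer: I*√22251 ≈ 149.17*I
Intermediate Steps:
a = 5 (a = -1*(-5)*2/2 = -(-5)*2/2 = -½*(-10) = 5)
w(k) = 100 (w(k) = (5 + 5)² = 10² = 100)
√((172*(-129) - 163) + w(88)) = √((172*(-129) - 163) + 100) = √((-22188 - 163) + 100) = √(-22351 + 100) = √(-22251) = I*√22251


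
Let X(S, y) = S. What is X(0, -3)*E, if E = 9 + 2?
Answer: 0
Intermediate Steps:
E = 11
X(0, -3)*E = 0*11 = 0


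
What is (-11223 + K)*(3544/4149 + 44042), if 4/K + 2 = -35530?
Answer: -18217447210545820/36855567 ≈ -4.9429e+8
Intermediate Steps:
K = -1/8883 (K = 4/(-2 - 35530) = 4/(-35532) = 4*(-1/35532) = -1/8883 ≈ -0.00011257)
(-11223 + K)*(3544/4149 + 44042) = (-11223 - 1/8883)*(3544/4149 + 44042) = -99693910*(3544*(1/4149) + 44042)/8883 = -99693910*(3544/4149 + 44042)/8883 = -99693910/8883*182733802/4149 = -18217447210545820/36855567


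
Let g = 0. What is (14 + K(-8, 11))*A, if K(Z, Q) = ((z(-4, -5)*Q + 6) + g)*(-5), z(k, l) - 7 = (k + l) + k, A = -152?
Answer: -47728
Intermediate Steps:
z(k, l) = 7 + l + 2*k (z(k, l) = 7 + ((k + l) + k) = 7 + (l + 2*k) = 7 + l + 2*k)
K(Z, Q) = -30 + 30*Q (K(Z, Q) = (((7 - 5 + 2*(-4))*Q + 6) + 0)*(-5) = (((7 - 5 - 8)*Q + 6) + 0)*(-5) = ((-6*Q + 6) + 0)*(-5) = ((6 - 6*Q) + 0)*(-5) = (6 - 6*Q)*(-5) = -30 + 30*Q)
(14 + K(-8, 11))*A = (14 + (-30 + 30*11))*(-152) = (14 + (-30 + 330))*(-152) = (14 + 300)*(-152) = 314*(-152) = -47728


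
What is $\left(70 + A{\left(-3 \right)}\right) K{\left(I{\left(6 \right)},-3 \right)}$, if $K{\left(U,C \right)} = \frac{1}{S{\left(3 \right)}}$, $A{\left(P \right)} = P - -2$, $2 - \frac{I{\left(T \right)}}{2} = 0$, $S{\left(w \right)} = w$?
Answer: $23$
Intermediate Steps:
$I{\left(T \right)} = 4$ ($I{\left(T \right)} = 4 - 0 = 4 + 0 = 4$)
$A{\left(P \right)} = 2 + P$ ($A{\left(P \right)} = P + 2 = 2 + P$)
$K{\left(U,C \right)} = \frac{1}{3}$
$\left(70 + A{\left(-3 \right)}\right) K{\left(I{\left(6 \right)},-3 \right)} = \left(70 + \left(2 - 3\right)\right) \frac{1}{3} = \left(70 - 1\right) \frac{1}{3} = 69 \cdot \frac{1}{3} = 23$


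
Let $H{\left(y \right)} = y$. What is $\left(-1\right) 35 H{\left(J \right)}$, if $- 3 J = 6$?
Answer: $70$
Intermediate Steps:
$J = -2$ ($J = \left(- \frac{1}{3}\right) 6 = -2$)
$\left(-1\right) 35 H{\left(J \right)} = \left(-1\right) 35 \left(-2\right) = \left(-35\right) \left(-2\right) = 70$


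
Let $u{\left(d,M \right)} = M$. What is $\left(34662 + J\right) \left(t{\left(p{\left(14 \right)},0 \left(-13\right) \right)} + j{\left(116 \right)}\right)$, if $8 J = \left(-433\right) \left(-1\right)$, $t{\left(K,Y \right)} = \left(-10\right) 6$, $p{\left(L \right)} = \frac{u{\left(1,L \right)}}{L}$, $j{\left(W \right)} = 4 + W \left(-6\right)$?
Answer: $-26106526$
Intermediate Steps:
$j{\left(W \right)} = 4 - 6 W$
$p{\left(L \right)} = 1$ ($p{\left(L \right)} = \frac{L}{L} = 1$)
$t{\left(K,Y \right)} = -60$
$J = \frac{433}{8}$ ($J = \frac{\left(-433\right) \left(-1\right)}{8} = \frac{1}{8} \cdot 433 = \frac{433}{8} \approx 54.125$)
$\left(34662 + J\right) \left(t{\left(p{\left(14 \right)},0 \left(-13\right) \right)} + j{\left(116 \right)}\right) = \left(34662 + \frac{433}{8}\right) \left(-60 + \left(4 - 696\right)\right) = \frac{277729 \left(-60 + \left(4 - 696\right)\right)}{8} = \frac{277729 \left(-60 - 692\right)}{8} = \frac{277729}{8} \left(-752\right) = -26106526$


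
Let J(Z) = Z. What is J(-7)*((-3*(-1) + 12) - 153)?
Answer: 966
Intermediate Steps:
J(-7)*((-3*(-1) + 12) - 153) = -7*((-3*(-1) + 12) - 153) = -7*((3 + 12) - 153) = -7*(15 - 153) = -7*(-138) = 966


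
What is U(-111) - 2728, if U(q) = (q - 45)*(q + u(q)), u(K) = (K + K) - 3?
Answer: 49688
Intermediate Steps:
u(K) = -3 + 2*K (u(K) = 2*K - 3 = -3 + 2*K)
U(q) = (-45 + q)*(-3 + 3*q) (U(q) = (q - 45)*(q + (-3 + 2*q)) = (-45 + q)*(-3 + 3*q))
U(-111) - 2728 = (135 - 138*(-111) + 3*(-111)²) - 2728 = (135 + 15318 + 3*12321) - 2728 = (135 + 15318 + 36963) - 2728 = 52416 - 2728 = 49688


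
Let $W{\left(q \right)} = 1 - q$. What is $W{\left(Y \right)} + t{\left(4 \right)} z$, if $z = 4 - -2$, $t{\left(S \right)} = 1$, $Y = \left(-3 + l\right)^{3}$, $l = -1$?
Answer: $71$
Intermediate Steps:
$Y = -64$ ($Y = \left(-3 - 1\right)^{3} = \left(-4\right)^{3} = -64$)
$z = 6$ ($z = 4 + 2 = 6$)
$W{\left(Y \right)} + t{\left(4 \right)} z = \left(1 - -64\right) + 1 \cdot 6 = \left(1 + 64\right) + 6 = 65 + 6 = 71$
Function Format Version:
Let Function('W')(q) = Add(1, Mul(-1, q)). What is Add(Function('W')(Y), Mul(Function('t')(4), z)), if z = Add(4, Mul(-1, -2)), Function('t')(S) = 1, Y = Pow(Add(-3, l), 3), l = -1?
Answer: 71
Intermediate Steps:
Y = -64 (Y = Pow(Add(-3, -1), 3) = Pow(-4, 3) = -64)
z = 6 (z = Add(4, 2) = 6)
Add(Function('W')(Y), Mul(Function('t')(4), z)) = Add(Add(1, Mul(-1, -64)), Mul(1, 6)) = Add(Add(1, 64), 6) = Add(65, 6) = 71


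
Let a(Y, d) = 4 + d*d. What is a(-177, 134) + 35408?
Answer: 53368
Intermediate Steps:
a(Y, d) = 4 + d²
a(-177, 134) + 35408 = (4 + 134²) + 35408 = (4 + 17956) + 35408 = 17960 + 35408 = 53368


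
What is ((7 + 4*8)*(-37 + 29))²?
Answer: 97344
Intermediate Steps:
((7 + 4*8)*(-37 + 29))² = ((7 + 32)*(-8))² = (39*(-8))² = (-312)² = 97344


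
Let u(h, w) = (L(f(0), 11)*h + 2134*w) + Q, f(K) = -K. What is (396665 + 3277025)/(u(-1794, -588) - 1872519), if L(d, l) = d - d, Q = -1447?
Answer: -1836845/1564379 ≈ -1.1742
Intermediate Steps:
L(d, l) = 0
u(h, w) = -1447 + 2134*w (u(h, w) = (0*h + 2134*w) - 1447 = (0 + 2134*w) - 1447 = 2134*w - 1447 = -1447 + 2134*w)
(396665 + 3277025)/(u(-1794, -588) - 1872519) = (396665 + 3277025)/((-1447 + 2134*(-588)) - 1872519) = 3673690/((-1447 - 1254792) - 1872519) = 3673690/(-1256239 - 1872519) = 3673690/(-3128758) = 3673690*(-1/3128758) = -1836845/1564379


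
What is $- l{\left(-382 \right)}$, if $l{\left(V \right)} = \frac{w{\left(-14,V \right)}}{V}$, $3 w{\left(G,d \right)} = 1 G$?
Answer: $- \frac{7}{573} \approx -0.012216$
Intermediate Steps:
$w{\left(G,d \right)} = \frac{G}{3}$ ($w{\left(G,d \right)} = \frac{1 G}{3} = \frac{G}{3}$)
$l{\left(V \right)} = - \frac{14}{3 V}$ ($l{\left(V \right)} = \frac{\frac{1}{3} \left(-14\right)}{V} = - \frac{14}{3 V}$)
$- l{\left(-382 \right)} = - \frac{-14}{3 \left(-382\right)} = - \frac{\left(-14\right) \left(-1\right)}{3 \cdot 382} = \left(-1\right) \frac{7}{573} = - \frac{7}{573}$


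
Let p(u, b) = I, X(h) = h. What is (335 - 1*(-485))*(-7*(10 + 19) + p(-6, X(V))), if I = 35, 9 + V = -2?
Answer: -137760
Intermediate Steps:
V = -11 (V = -9 - 2 = -11)
p(u, b) = 35
(335 - 1*(-485))*(-7*(10 + 19) + p(-6, X(V))) = (335 - 1*(-485))*(-7*(10 + 19) + 35) = (335 + 485)*(-7*29 + 35) = 820*(-203 + 35) = 820*(-168) = -137760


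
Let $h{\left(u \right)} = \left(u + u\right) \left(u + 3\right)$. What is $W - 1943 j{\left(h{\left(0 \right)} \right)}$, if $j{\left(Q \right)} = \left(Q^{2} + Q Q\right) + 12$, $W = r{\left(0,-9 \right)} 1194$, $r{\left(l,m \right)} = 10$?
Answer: $-11376$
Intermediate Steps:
$h{\left(u \right)} = 2 u \left(3 + u\right)$
$W = 11940$ ($W = 10 \cdot 1194 = 11940$)
$j{\left(Q \right)} = 12 + 2 Q^{2}$ ($j{\left(Q \right)} = \left(Q^{2} + Q^{2}\right) + 12 = 2 Q^{2} + 12 = 12 + 2 Q^{2}$)
$W - 1943 j{\left(h{\left(0 \right)} \right)} = 11940 - 1943 \left(12 + 2 \left(2 \cdot 0 \left(3 + 0\right)\right)^{2}\right) = 11940 - 1943 \left(12 + 2 \left(2 \cdot 0 \cdot 3\right)^{2}\right) = 11940 - 1943 \left(12 + 2 \cdot 0^{2}\right) = 11940 - 1943 \left(12 + 2 \cdot 0\right) = 11940 - 1943 \left(12 + 0\right) = 11940 - 1943 \cdot 12 = 11940 - 23316 = -11376$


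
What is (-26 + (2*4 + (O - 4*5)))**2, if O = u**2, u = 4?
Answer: 484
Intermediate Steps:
O = 16 (O = 4**2 = 16)
(-26 + (2*4 + (O - 4*5)))**2 = (-26 + (2*4 + (16 - 4*5)))**2 = (-26 + (8 + (16 - 20)))**2 = (-26 + (8 - 4))**2 = (-26 + 4)**2 = (-22)**2 = 484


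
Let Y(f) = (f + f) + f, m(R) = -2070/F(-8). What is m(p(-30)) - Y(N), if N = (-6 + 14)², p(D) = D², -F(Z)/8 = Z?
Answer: -7179/32 ≈ -224.34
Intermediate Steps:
F(Z) = -8*Z
N = 64 (N = 8² = 64)
m(R) = -1035/32 (m(R) = -2070/((-8*(-8))) = -2070/64 = -2070*1/64 = -1035/32)
Y(f) = 3*f (Y(f) = 2*f + f = 3*f)
m(p(-30)) - Y(N) = -1035/32 - 3*64 = -1035/32 - 1*192 = -1035/32 - 192 = -7179/32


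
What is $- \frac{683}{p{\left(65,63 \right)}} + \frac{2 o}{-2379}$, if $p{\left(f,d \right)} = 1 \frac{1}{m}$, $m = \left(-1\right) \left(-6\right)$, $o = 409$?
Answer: $- \frac{9749960}{2379} \approx -4098.3$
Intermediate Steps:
$m = 6$
$p{\left(f,d \right)} = \frac{1}{6}$ ($p{\left(f,d \right)} = 1 \cdot \frac{1}{6} = \frac{1}{6}$)
$- \frac{683}{p{\left(65,63 \right)}} + \frac{2 o}{-2379} = - 683 \frac{1}{\frac{1}{6}} + \frac{2 \cdot 409}{-2379} = \left(-683\right) 6 + 818 \left(- \frac{1}{2379}\right) = -4098 - \frac{818}{2379} = - \frac{9749960}{2379}$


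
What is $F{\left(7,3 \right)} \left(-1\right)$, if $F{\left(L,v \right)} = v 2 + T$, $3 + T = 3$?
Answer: $-6$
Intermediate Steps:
$T = 0$ ($T = -3 + 3 = 0$)
$F{\left(L,v \right)} = 2 v$ ($F{\left(L,v \right)} = v 2 + 0 = 2 v + 0 = 2 v$)
$F{\left(7,3 \right)} \left(-1\right) = 2 \cdot 3 \left(-1\right) = 6 \left(-1\right) = -6$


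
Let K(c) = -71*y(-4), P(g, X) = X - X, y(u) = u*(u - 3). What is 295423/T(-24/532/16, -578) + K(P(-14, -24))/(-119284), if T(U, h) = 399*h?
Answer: -8695190149/6877378662 ≈ -1.2643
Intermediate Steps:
y(u) = u*(-3 + u)
P(g, X) = 0
K(c) = -1988 (K(c) = -(-284)*(-3 - 4) = -(-284)*(-7) = -71*28 = -1988)
295423/T(-24/532/16, -578) + K(P(-14, -24))/(-119284) = 295423/((399*(-578))) - 1988/(-119284) = 295423/(-230622) - 1988*(-1/119284) = 295423*(-1/230622) + 497/29821 = -295423/230622 + 497/29821 = -8695190149/6877378662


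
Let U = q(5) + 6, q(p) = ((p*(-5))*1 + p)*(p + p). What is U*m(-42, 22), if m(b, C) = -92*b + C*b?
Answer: -570360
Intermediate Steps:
q(p) = -8*p² (q(p) = (-5*p*1 + p)*(2*p) = (-5*p + p)*(2*p) = (-4*p)*(2*p) = -8*p²)
U = -194 (U = -8*5² + 6 = -8*25 + 6 = -200 + 6 = -194)
U*m(-42, 22) = -(-8148)*(-92 + 22) = -(-8148)*(-70) = -194*2940 = -570360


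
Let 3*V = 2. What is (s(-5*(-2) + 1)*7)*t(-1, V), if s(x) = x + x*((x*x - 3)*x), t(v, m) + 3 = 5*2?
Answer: 700161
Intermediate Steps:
V = 2/3 (V = (1/3)*2 = 2/3 ≈ 0.66667)
t(v, m) = 7 (t(v, m) = -3 + 5*2 = -3 + 10 = 7)
s(x) = x + x**2*(-3 + x**2) (s(x) = x + x*((x**2 - 3)*x) = x + x*((-3 + x**2)*x) = x + x*(x*(-3 + x**2)) = x + x**2*(-3 + x**2))
(s(-5*(-2) + 1)*7)*t(-1, V) = (((-5*(-2) + 1)*(1 + (-5*(-2) + 1)**3 - 3*(-5*(-2) + 1)))*7)*7 = (((10 + 1)*(1 + (10 + 1)**3 - 3*(10 + 1)))*7)*7 = ((11*(1 + 11**3 - 3*11))*7)*7 = ((11*(1 + 1331 - 33))*7)*7 = ((11*1299)*7)*7 = (14289*7)*7 = 100023*7 = 700161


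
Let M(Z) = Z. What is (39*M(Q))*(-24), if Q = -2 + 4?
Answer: -1872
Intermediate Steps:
Q = 2
(39*M(Q))*(-24) = (39*2)*(-24) = 78*(-24) = -1872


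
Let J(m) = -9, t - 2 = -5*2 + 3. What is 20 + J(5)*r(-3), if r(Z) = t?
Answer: 65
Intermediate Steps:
t = -5 (t = 2 + (-5*2 + 3) = 2 + (-10 + 3) = 2 - 7 = -5)
r(Z) = -5
20 + J(5)*r(-3) = 20 - 9*(-5) = 20 + 45 = 65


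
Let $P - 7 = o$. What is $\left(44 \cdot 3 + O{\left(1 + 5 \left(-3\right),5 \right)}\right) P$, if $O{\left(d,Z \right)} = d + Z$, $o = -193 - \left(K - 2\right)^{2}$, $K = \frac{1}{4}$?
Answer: $- \frac{372075}{16} \approx -23255.0$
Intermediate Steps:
$K = \frac{1}{4} \approx 0.25$
$o = - \frac{3137}{16}$ ($o = -193 - \left(\frac{1}{4} - 2\right)^{2} = -193 - \left(- \frac{7}{4}\right)^{2} = -193 - \frac{49}{16} = - \frac{3137}{16} \approx -196.06$)
$P = - \frac{3025}{16}$ ($P = 7 - \frac{3137}{16} = - \frac{3025}{16} \approx -189.06$)
$O{\left(d,Z \right)} = Z + d$
$\left(44 \cdot 3 + O{\left(1 + 5 \left(-3\right),5 \right)}\right) P = \left(44 \cdot 3 + \left(5 + \left(1 + 5 \left(-3\right)\right)\right)\right) \left(- \frac{3025}{16}\right) = \left(132 + \left(5 + \left(1 - 15\right)\right)\right) \left(- \frac{3025}{16}\right) = \left(132 + \left(5 - 14\right)\right) \left(- \frac{3025}{16}\right) = \left(132 - 9\right) \left(- \frac{3025}{16}\right) = 123 \left(- \frac{3025}{16}\right) = - \frac{372075}{16}$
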